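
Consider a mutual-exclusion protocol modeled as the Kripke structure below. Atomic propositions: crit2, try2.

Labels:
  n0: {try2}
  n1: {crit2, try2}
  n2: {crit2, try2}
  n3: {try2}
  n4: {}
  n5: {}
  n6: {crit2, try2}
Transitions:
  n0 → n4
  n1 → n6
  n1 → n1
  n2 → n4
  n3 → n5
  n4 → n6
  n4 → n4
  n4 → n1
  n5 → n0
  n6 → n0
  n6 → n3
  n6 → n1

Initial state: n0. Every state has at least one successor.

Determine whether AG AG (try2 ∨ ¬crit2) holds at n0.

States satisfying AG (try2 ∨ ¬crit2): {n0, n1, n2, n3, n4, n5, n6}.
States satisfying AG AG (try2 ∨ ¬crit2): {n0, n1, n2, n3, n4, n5, n6}.
Every state reachable from n0 satisfies AG (try2 ∨ ¬crit2).
n0 ∈ Sat(AG AG (try2 ∨ ¬crit2)).

Holds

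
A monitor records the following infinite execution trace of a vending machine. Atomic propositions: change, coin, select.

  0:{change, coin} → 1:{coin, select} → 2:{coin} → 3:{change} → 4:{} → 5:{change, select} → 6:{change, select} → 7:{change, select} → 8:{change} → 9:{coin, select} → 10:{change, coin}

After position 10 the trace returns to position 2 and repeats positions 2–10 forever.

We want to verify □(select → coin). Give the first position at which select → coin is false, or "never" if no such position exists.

5

Check select → coin at each position in order: 0 ✓, 1 ✓, 2 ✓, 3 ✓, 4 ✓.
At position 5 the labels are {change, select}, so select → coin is false there. This is the first violation.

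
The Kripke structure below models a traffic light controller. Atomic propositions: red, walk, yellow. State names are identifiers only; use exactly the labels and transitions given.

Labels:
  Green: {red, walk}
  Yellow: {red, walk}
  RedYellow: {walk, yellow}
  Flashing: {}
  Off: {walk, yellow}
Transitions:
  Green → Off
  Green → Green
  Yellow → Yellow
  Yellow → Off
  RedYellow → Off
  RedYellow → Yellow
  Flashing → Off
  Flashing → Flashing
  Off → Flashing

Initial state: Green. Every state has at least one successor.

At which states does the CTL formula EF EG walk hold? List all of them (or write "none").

{Green, Yellow, RedYellow}

States satisfying EG walk: {Green, Yellow, RedYellow}.
States satisfying EF EG walk: {Green, Yellow, RedYellow}.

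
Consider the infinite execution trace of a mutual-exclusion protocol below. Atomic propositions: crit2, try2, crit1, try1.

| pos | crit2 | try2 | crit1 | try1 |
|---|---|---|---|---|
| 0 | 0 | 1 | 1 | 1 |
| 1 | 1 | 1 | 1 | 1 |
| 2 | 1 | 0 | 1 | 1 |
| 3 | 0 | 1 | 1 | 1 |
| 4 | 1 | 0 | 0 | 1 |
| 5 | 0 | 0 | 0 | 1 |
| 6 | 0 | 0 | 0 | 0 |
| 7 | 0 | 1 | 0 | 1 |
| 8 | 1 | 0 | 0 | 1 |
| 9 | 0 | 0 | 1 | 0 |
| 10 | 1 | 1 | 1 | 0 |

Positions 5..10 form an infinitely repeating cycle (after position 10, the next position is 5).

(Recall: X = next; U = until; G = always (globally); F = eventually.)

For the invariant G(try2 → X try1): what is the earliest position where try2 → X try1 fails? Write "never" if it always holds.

never

try2 → X try1 holds at every position 0..10, and those are all the positions the trace ever visits, so the invariant G(try2 → X try1) is never violated.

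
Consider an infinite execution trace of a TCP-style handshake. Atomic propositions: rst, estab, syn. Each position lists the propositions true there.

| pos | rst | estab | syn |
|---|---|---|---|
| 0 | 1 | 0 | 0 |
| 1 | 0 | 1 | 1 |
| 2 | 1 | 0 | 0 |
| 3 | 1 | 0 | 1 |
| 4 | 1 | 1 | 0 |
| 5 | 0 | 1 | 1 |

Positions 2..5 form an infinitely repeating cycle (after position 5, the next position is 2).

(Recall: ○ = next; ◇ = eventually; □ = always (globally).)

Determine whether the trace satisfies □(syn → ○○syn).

syn → ○○syn holds at every position 0..5, and those are all positions ever visited, so □(syn → ○○syn) holds.
Positions where syn holds: 1, 3, 5.
Check ○○syn at each: 1→ok, 3→ok, 5→ok.

Holds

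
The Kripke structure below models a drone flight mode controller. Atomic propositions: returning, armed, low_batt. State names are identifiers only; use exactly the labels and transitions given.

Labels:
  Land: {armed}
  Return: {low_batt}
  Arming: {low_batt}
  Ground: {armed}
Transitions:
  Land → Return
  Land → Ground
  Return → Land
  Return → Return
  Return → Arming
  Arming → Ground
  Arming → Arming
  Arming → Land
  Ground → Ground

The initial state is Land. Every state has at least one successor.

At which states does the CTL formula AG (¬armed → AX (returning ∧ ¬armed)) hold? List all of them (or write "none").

{Ground}

States satisfying ¬armed → AX (returning ∧ ¬armed): {Land, Ground}.
States satisfying AG (¬armed → AX (returning ∧ ¬armed)): {Ground}.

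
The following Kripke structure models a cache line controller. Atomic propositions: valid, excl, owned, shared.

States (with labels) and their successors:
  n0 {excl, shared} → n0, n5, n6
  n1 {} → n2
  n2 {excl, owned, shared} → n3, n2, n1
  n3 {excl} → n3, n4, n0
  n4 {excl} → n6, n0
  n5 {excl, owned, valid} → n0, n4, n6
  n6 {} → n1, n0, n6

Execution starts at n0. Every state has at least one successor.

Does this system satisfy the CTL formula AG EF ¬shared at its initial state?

States satisfying EF ¬shared: {n0, n1, n2, n3, n4, n5, n6}.
States satisfying AG EF ¬shared: {n0, n1, n2, n3, n4, n5, n6}.
Every state reachable from n0 satisfies EF ¬shared.
n0 ∈ Sat(AG EF ¬shared).

Holds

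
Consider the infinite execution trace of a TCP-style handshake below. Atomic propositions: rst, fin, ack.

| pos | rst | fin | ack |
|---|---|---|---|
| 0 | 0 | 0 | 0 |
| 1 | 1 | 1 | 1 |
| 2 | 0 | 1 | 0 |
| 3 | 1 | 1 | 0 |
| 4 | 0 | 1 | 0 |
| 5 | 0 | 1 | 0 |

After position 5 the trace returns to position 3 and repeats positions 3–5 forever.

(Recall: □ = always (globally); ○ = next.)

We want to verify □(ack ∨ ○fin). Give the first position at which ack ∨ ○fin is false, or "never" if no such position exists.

ack ∨ ○fin holds at every position 0..5, and those are all the positions the trace ever visits, so the invariant □(ack ∨ ○fin) is never violated.

never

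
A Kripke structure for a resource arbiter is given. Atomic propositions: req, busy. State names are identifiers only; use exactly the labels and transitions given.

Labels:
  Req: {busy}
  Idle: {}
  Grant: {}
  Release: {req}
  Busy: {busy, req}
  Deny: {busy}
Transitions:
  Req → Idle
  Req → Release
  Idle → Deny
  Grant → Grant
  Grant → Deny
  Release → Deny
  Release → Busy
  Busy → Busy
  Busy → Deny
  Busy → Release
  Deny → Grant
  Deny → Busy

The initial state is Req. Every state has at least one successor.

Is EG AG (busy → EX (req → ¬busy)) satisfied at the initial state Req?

States satisfying AG (busy → EX (req → ¬busy)): {Req, Idle, Grant, Release, Busy, Deny}.
States satisfying EG AG (busy → EX (req → ¬busy)): {Req, Idle, Grant, Release, Busy, Deny}.
Req ∈ Sat(EG AG (busy → EX (req → ¬busy))).

Holds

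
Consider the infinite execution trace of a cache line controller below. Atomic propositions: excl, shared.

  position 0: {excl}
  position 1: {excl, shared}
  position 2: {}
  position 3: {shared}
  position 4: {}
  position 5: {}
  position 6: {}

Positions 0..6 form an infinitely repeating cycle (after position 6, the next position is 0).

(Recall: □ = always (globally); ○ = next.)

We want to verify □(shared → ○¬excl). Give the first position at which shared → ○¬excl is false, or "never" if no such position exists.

never

shared → ○¬excl holds at every position 0..6, and those are all the positions the trace ever visits, so the invariant □(shared → ○¬excl) is never violated.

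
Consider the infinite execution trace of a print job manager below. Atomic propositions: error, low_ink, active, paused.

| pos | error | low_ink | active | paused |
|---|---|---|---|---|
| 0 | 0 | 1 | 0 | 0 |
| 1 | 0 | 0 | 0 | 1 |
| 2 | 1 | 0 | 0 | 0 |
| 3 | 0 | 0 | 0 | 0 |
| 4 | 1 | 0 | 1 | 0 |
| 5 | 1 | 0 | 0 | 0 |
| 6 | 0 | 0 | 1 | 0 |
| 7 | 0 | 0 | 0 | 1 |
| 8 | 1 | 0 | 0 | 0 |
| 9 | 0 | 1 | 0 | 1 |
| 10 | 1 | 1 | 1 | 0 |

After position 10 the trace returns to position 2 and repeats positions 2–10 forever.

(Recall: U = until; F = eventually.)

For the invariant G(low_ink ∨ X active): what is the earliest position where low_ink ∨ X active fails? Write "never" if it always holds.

Check low_ink ∨ X active at each position in order: 0 ✓.
At position 1 the labels are {paused} and the next position 2 has {error}, so low_ink ∨ X active is false there. This is the first violation.

1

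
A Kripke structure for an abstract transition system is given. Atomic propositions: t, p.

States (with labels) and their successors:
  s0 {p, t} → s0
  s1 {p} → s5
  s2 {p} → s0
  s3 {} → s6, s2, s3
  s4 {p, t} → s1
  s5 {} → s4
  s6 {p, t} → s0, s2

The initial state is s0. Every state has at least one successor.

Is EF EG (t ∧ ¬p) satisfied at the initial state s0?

Violated

States satisfying EG (t ∧ ¬p): ∅.
States satisfying EF EG (t ∧ ¬p): ∅.
No suitable path/successor from s0 witnesses the formula.
s0 ∉ Sat(EF EG (t ∧ ¬p)).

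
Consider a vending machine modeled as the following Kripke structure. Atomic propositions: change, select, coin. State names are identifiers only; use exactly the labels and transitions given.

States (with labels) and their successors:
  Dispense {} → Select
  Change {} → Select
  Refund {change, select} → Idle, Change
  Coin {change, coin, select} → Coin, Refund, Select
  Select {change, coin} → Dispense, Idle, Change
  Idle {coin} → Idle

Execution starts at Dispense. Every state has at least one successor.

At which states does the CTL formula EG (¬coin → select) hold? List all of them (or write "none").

{Refund, Coin, Select, Idle}

States satisfying ¬coin → select: {Refund, Coin, Select, Idle}.
States satisfying EG (¬coin → select): {Refund, Coin, Select, Idle}.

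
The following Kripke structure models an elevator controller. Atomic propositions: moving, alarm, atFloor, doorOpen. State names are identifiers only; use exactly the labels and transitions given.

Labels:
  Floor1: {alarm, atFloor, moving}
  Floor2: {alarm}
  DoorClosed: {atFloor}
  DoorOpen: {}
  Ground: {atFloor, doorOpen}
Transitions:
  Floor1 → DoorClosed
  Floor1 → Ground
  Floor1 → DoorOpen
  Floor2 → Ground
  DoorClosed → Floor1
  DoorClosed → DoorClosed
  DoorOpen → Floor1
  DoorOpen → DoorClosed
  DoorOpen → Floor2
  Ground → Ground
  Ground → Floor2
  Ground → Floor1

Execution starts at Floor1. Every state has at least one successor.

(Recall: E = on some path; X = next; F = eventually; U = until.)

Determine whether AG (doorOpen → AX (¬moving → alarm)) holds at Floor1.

States satisfying doorOpen → AX (¬moving → alarm): {Floor1, Floor2, DoorClosed, DoorOpen}.
States satisfying AG (doorOpen → AX (¬moving → alarm)): ∅.
Ground is reachable from Floor1 and violates doorOpen → AX (¬moving → alarm), so AG fails at Floor1.
Floor1 ∉ Sat(AG (doorOpen → AX (¬moving → alarm))).

Does not hold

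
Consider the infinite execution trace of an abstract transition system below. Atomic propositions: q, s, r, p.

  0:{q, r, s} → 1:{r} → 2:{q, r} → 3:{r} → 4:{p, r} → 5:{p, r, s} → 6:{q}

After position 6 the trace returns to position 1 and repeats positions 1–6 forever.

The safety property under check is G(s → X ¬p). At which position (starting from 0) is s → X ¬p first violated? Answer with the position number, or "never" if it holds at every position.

never

s → X ¬p holds at every position 0..6, and those are all the positions the trace ever visits, so the invariant G(s → X ¬p) is never violated.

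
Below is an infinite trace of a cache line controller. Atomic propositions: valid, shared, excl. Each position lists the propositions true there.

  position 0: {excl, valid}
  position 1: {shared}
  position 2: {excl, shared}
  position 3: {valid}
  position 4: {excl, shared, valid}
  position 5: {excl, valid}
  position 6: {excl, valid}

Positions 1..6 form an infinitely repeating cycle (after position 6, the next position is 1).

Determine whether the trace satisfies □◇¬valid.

Satisfied

◇¬valid holds at every position 0..6, and those are all positions ever visited, so □◇¬valid holds.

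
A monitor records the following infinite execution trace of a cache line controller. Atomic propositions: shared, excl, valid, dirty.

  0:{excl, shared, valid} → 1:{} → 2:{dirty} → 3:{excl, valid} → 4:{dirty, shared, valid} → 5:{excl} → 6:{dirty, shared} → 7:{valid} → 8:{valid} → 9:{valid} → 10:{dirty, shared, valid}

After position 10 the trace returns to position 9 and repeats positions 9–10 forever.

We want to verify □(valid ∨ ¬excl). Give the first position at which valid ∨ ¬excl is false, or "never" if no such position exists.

Check valid ∨ ¬excl at each position in order: 0 ✓, 1 ✓, 2 ✓, 3 ✓, 4 ✓.
At position 5 the labels are {excl}, so valid ∨ ¬excl is false there. This is the first violation.

5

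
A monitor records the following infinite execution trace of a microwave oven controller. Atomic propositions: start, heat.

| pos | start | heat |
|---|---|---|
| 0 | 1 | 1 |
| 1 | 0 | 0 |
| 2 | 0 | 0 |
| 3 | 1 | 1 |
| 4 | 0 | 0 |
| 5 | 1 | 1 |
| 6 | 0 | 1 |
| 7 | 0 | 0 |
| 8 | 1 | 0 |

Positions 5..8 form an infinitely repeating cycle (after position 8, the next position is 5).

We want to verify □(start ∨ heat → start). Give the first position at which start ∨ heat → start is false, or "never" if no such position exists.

Check start ∨ heat → start at each position in order: 0 ✓, 1 ✓, 2 ✓, 3 ✓, 4 ✓, 5 ✓.
At position 6 the labels are {heat}, so start ∨ heat → start is false there. This is the first violation.

6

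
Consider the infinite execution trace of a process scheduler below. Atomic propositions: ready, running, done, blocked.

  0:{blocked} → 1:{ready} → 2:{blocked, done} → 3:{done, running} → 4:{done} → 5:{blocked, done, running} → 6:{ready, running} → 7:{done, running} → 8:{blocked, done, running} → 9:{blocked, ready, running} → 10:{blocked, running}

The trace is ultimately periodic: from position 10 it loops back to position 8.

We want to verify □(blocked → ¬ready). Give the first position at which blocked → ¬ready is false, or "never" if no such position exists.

9

Check blocked → ¬ready at each position in order: 0 ✓, 1 ✓, 2 ✓, 3 ✓, 4 ✓, 5 ✓, 6 ✓, 7 ✓, 8 ✓.
At position 9 the labels are {blocked, ready, running}, so blocked → ¬ready is false there. This is the first violation.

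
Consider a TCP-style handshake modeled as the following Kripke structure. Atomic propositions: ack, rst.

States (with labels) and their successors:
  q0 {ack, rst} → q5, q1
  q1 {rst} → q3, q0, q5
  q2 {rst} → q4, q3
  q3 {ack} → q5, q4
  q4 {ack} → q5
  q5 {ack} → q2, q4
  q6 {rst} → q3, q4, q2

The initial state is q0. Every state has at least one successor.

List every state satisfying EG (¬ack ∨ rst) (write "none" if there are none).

{q0, q1}

States satisfying ¬ack ∨ rst: {q0, q1, q2, q6}.
States satisfying EG (¬ack ∨ rst): {q0, q1}.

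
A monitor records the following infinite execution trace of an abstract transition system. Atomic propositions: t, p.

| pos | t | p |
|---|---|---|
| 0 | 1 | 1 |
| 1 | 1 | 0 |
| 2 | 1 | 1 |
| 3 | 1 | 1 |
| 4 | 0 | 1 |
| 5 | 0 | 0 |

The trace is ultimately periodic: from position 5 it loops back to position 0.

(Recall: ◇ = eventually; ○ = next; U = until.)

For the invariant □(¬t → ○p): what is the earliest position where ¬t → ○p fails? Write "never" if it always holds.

Check ¬t → ○p at each position in order: 0 ✓, 1 ✓, 2 ✓, 3 ✓.
At position 4 the labels are {p} and the next position 5 has {}, so ¬t → ○p is false there. This is the first violation.

4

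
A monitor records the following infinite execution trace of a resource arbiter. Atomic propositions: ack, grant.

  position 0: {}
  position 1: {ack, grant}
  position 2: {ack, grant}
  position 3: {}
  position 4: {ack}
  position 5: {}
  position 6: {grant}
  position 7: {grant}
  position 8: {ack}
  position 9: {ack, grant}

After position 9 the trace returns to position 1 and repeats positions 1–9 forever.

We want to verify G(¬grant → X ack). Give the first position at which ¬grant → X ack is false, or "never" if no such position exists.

Check ¬grant → X ack at each position in order: 0 ✓, 1 ✓, 2 ✓, 3 ✓.
At position 4 the labels are {ack} and the next position 5 has {}, so ¬grant → X ack is false there. This is the first violation.

4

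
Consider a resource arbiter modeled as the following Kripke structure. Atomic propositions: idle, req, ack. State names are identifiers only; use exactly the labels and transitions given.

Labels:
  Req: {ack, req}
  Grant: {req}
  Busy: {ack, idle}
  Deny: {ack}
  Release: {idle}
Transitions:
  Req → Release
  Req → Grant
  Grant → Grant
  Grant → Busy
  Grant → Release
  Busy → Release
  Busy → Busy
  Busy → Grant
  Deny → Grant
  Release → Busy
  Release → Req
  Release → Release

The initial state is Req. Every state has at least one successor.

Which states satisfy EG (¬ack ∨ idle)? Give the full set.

States satisfying ¬ack ∨ idle: {Grant, Busy, Release}.
States satisfying EG (¬ack ∨ idle): {Grant, Busy, Release}.

{Grant, Busy, Release}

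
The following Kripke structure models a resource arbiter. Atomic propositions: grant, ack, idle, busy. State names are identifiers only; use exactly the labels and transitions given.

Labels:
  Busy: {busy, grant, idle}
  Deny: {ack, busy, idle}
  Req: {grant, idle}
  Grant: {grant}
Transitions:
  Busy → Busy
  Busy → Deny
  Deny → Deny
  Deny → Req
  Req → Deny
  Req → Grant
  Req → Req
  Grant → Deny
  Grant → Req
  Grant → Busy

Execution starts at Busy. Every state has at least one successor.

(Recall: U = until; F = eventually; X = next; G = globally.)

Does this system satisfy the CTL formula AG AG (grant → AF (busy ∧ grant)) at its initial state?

No

States satisfying AG (grant → AF (busy ∧ grant)): ∅.
States satisfying AG AG (grant → AF (busy ∧ grant)): ∅.
Busy is reachable from Busy and violates AG (grant → AF (busy ∧ grant)), so AG fails at Busy.
Busy ∉ Sat(AG AG (grant → AF (busy ∧ grant))).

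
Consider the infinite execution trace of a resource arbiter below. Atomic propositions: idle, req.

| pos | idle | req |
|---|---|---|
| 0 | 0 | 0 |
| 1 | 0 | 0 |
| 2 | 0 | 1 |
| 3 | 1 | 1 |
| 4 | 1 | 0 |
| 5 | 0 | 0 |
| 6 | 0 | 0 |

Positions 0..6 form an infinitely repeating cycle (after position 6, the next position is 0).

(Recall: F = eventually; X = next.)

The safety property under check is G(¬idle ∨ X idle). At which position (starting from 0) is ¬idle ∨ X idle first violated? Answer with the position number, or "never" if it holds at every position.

Check ¬idle ∨ X idle at each position in order: 0 ✓, 1 ✓, 2 ✓, 3 ✓.
At position 4 the labels are {idle} and the next position 5 has {}, so ¬idle ∨ X idle is false there. This is the first violation.

4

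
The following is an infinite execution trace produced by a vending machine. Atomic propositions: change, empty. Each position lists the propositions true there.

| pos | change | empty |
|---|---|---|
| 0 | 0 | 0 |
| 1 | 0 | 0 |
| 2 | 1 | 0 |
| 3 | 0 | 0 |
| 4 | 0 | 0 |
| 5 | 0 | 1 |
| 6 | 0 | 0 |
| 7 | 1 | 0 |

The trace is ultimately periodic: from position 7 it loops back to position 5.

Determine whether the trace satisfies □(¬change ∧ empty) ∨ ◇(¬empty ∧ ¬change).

Yes

¬change ∧ empty must hold at every position from 0 onward. It fails at position 0, so □(¬change ∧ empty) is false.
¬empty ∧ ¬change holds at position 0, which is reachable from 0, so ◇(¬empty ∧ ¬change) holds.
At position 0: □(¬change ∧ empty) is false; ◇(¬empty ∧ ¬change) is true; so □(¬change ∧ empty) ∨ ◇(¬empty ∧ ¬change) is true.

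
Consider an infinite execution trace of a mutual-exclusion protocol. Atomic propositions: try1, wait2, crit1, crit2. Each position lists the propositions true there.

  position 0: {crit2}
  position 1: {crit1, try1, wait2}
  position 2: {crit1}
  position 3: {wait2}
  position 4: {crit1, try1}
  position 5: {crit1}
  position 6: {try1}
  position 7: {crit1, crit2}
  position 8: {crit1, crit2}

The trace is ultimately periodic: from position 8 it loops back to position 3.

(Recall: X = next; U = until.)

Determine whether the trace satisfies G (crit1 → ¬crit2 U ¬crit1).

crit1 → ¬crit2 U ¬crit1 must hold at every position from 0 onward. It fails at position 7, so G (crit1 → ¬crit2 U ¬crit1) is false.
Positions where crit1 holds: 1, 2, 4, 5, 7, 8.
Check ¬crit2 U ¬crit1 at each: 1→ok, 2→ok, 4→ok, 5→ok, 7→fails, 8→fails.

No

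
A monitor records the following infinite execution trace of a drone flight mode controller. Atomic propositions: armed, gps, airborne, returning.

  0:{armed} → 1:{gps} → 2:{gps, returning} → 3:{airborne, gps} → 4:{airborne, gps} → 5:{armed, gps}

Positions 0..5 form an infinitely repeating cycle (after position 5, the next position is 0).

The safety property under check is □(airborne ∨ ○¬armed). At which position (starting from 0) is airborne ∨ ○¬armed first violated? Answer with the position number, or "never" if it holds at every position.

5

Check airborne ∨ ○¬armed at each position in order: 0 ✓, 1 ✓, 2 ✓, 3 ✓, 4 ✓.
At position 5 the labels are {armed, gps} and the next position 0 has {armed}, so airborne ∨ ○¬armed is false there. This is the first violation.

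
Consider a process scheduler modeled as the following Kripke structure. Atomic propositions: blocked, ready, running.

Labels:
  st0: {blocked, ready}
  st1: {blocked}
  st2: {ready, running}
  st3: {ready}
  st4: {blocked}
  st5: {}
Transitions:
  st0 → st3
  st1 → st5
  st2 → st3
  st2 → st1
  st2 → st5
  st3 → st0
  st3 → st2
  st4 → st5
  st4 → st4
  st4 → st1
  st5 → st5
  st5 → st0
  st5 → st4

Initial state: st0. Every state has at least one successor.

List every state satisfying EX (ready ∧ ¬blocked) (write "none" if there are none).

States satisfying ready ∧ ¬blocked: {st2, st3}.
States satisfying EX (ready ∧ ¬blocked): {st0, st2, st3}.

{st0, st2, st3}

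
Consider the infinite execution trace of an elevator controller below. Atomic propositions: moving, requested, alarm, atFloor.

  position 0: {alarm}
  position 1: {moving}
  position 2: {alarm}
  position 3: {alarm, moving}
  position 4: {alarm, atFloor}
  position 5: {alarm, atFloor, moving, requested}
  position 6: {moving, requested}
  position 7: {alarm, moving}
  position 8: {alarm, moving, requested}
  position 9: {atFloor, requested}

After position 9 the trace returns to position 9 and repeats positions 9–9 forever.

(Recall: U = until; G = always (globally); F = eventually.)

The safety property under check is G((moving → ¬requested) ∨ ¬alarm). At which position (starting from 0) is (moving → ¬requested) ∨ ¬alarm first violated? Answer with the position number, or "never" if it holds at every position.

Check (moving → ¬requested) ∨ ¬alarm at each position in order: 0 ✓, 1 ✓, 2 ✓, 3 ✓, 4 ✓.
At position 5 the labels are {alarm, atFloor, moving, requested}, so (moving → ¬requested) ∨ ¬alarm is false there. This is the first violation.

5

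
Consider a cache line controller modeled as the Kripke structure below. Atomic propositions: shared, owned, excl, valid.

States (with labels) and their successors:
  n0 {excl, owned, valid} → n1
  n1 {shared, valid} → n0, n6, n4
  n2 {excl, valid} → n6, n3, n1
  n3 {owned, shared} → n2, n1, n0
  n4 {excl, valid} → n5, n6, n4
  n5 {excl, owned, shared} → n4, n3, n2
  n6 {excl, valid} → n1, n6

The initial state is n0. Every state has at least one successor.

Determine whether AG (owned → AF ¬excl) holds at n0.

States satisfying owned → AF ¬excl: {n0, n1, n2, n3, n4, n6}.
States satisfying AG (owned → AF ¬excl): ∅.
n5 is reachable from n0 and violates owned → AF ¬excl, so AG fails at n0.
n0 ∉ Sat(AG (owned → AF ¬excl)).

No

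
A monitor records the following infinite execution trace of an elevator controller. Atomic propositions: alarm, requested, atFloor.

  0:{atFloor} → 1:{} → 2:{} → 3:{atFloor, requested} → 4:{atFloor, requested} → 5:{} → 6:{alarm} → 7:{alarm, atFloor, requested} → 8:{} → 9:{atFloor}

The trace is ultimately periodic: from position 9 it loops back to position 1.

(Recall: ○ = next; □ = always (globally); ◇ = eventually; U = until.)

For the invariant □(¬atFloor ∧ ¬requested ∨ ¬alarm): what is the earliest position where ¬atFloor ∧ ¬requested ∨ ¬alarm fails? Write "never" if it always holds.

Check ¬atFloor ∧ ¬requested ∨ ¬alarm at each position in order: 0 ✓, 1 ✓, 2 ✓, 3 ✓, 4 ✓, 5 ✓, 6 ✓.
At position 7 the labels are {alarm, atFloor, requested}, so ¬atFloor ∧ ¬requested ∨ ¬alarm is false there. This is the first violation.

7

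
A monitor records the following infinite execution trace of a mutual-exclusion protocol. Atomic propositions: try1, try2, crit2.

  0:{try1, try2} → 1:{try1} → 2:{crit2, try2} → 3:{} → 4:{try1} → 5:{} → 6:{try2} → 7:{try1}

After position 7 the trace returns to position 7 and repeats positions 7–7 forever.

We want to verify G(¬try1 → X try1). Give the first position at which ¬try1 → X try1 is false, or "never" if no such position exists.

2

Check ¬try1 → X try1 at each position in order: 0 ✓, 1 ✓.
At position 2 the labels are {crit2, try2} and the next position 3 has {}, so ¬try1 → X try1 is false there. This is the first violation.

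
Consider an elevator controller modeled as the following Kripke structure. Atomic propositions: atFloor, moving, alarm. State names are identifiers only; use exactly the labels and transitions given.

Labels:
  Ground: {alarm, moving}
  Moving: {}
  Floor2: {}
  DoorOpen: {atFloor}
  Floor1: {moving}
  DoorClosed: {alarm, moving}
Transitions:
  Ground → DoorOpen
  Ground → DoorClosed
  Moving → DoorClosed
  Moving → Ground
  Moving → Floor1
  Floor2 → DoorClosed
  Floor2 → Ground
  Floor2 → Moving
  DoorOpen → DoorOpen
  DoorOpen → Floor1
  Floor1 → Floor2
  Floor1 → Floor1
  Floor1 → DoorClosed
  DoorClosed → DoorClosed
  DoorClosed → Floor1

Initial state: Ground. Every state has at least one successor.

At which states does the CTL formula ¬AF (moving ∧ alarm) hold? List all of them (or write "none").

States satisfying moving ∧ alarm: {Ground, DoorClosed}.
States satisfying AF (moving ∧ alarm): {Ground, DoorClosed}.
States satisfying ¬AF (moving ∧ alarm): {Moving, Floor2, DoorOpen, Floor1}.

{Moving, Floor2, DoorOpen, Floor1}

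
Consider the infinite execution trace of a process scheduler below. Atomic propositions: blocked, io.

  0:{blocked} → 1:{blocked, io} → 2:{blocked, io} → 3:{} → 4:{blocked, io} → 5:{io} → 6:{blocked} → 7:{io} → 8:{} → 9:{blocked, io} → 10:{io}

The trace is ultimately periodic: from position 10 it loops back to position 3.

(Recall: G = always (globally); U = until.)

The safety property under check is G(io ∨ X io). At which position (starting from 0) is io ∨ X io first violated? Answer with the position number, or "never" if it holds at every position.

never

io ∨ X io holds at every position 0..10, and those are all the positions the trace ever visits, so the invariant G(io ∨ X io) is never violated.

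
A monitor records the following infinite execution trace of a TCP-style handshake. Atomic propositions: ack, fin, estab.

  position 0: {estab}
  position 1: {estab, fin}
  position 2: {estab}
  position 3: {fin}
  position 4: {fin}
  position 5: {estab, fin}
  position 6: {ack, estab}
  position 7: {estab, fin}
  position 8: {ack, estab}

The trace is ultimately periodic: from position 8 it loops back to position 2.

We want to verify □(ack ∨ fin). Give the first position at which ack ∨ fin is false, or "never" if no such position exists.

0

At position 0 the labels are {estab}, so ack ∨ fin is false there. This is the first violation.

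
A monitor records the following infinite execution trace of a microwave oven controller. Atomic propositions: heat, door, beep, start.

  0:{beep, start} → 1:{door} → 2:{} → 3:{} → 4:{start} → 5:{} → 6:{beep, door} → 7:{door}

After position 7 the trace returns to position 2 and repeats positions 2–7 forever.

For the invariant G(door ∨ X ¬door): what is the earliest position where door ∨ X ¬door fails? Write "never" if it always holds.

At position 0 the labels are {beep, start} and the next position 1 has {door}, so door ∨ X ¬door is false there. This is the first violation.

0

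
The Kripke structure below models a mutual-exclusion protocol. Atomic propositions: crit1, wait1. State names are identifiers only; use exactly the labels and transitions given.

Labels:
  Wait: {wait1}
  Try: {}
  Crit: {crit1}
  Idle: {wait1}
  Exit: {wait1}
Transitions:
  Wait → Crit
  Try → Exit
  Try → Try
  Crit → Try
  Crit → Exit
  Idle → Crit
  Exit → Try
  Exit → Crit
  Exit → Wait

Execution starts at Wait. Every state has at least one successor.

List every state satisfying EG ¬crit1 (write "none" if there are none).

States satisfying ¬crit1: {Wait, Try, Idle, Exit}.
States satisfying EG ¬crit1: {Try, Exit}.

{Try, Exit}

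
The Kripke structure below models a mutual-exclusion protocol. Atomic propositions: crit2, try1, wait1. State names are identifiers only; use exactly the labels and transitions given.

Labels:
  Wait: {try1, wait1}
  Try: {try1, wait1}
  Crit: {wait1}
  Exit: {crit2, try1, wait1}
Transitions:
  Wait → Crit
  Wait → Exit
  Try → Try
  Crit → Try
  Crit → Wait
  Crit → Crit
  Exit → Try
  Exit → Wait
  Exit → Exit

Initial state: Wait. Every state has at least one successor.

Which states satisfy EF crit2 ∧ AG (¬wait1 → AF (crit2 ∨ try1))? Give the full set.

States satisfying crit2: {Exit}.
States satisfying EF crit2: {Wait, Crit, Exit}.
States satisfying ¬wait1 → AF (crit2 ∨ try1): {Wait, Try, Crit, Exit}.
States satisfying AG (¬wait1 → AF (crit2 ∨ try1)): {Wait, Try, Crit, Exit}.
States satisfying EF crit2 ∧ AG (¬wait1 → AF (crit2 ∨ try1)): {Wait, Crit, Exit}.

{Wait, Crit, Exit}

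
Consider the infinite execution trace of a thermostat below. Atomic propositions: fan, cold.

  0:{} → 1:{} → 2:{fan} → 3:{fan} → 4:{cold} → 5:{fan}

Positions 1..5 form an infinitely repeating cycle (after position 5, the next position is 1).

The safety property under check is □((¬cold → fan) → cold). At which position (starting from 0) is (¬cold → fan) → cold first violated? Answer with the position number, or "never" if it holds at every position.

Check (¬cold → fan) → cold at each position in order: 0 ✓, 1 ✓.
At position 2 the labels are {fan}, so (¬cold → fan) → cold is false there. This is the first violation.

2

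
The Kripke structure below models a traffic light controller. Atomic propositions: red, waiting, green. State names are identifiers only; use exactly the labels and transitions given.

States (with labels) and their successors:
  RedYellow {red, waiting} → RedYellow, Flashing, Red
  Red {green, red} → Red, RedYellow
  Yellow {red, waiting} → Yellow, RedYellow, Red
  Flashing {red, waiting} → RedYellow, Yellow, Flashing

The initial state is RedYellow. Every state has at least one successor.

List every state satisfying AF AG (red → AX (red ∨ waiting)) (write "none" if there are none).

{RedYellow, Red, Yellow, Flashing}

States satisfying AG (red → AX (red ∨ waiting)): {RedYellow, Red, Yellow, Flashing}.
States satisfying AF AG (red → AX (red ∨ waiting)): {RedYellow, Red, Yellow, Flashing}.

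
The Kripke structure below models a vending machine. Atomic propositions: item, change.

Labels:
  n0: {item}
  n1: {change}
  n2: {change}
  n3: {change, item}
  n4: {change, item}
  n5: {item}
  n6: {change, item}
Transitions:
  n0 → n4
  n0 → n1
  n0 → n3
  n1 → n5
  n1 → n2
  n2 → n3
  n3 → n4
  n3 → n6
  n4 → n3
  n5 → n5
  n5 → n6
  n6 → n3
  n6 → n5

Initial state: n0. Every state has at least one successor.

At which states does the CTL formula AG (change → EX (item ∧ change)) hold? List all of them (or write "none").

States satisfying change → EX (item ∧ change): {n0, n2, n3, n4, n5, n6}.
States satisfying AG (change → EX (item ∧ change)): {n2, n3, n4, n5, n6}.

{n2, n3, n4, n5, n6}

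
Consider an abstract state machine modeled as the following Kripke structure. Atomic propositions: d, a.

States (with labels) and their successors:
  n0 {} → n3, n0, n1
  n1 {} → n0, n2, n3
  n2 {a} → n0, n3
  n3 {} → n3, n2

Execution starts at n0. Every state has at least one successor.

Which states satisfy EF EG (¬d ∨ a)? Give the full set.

States satisfying EG (¬d ∨ a): {n0, n1, n2, n3}.
States satisfying EF EG (¬d ∨ a): {n0, n1, n2, n3}.

{n0, n1, n2, n3}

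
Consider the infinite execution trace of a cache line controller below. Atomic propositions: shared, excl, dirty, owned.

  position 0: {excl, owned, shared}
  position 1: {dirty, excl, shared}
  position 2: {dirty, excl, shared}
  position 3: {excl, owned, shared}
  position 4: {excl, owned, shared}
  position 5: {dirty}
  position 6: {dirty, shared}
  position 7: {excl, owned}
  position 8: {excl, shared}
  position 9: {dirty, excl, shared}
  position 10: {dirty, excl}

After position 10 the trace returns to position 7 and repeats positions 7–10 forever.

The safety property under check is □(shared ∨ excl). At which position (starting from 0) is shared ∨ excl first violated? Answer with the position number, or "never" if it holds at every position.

5

Check shared ∨ excl at each position in order: 0 ✓, 1 ✓, 2 ✓, 3 ✓, 4 ✓.
At position 5 the labels are {dirty}, so shared ∨ excl is false there. This is the first violation.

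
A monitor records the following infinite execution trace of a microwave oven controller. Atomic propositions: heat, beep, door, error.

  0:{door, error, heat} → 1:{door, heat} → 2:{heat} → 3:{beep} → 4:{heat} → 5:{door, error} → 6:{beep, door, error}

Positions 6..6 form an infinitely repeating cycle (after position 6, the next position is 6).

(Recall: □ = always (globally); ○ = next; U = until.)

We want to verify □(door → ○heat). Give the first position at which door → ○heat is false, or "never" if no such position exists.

5

Check door → ○heat at each position in order: 0 ✓, 1 ✓, 2 ✓, 3 ✓, 4 ✓.
At position 5 the labels are {door, error} and the next position 6 has {beep, door, error}, so door → ○heat is false there. This is the first violation.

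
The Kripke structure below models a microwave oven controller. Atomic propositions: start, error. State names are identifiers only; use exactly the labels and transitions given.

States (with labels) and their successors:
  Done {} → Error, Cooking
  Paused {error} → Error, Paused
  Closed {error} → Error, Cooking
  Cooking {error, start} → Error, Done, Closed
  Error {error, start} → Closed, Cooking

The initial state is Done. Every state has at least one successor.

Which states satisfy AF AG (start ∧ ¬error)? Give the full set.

States satisfying AG (start ∧ ¬error): ∅.
States satisfying AF AG (start ∧ ¬error): ∅.

none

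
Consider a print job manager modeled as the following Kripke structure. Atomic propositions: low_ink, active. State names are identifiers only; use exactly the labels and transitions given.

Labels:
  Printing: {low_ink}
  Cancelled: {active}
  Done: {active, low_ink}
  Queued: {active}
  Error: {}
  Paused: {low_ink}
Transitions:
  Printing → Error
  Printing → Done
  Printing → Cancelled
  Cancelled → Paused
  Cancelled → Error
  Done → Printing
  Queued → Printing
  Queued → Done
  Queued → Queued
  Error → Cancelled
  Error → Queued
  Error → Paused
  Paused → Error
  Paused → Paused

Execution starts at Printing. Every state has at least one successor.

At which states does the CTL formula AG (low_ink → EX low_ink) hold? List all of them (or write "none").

States satisfying low_ink → EX low_ink: {Printing, Cancelled, Done, Queued, Error, Paused}.
States satisfying AG (low_ink → EX low_ink): {Printing, Cancelled, Done, Queued, Error, Paused}.

{Printing, Cancelled, Done, Queued, Error, Paused}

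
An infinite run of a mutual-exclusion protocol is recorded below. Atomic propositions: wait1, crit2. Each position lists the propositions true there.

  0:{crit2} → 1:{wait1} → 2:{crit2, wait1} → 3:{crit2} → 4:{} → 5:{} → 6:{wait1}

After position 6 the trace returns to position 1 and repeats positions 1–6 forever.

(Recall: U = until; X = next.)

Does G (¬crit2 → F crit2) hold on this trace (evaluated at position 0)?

Satisfied

¬crit2 → F crit2 holds at every position 0..6, and those are all positions ever visited, so G (¬crit2 → F crit2) holds.
Positions where ¬crit2 holds: 1, 4, 5, 6.
Check F crit2 at each: 1→ok, 4→ok, 5→ok, 6→ok.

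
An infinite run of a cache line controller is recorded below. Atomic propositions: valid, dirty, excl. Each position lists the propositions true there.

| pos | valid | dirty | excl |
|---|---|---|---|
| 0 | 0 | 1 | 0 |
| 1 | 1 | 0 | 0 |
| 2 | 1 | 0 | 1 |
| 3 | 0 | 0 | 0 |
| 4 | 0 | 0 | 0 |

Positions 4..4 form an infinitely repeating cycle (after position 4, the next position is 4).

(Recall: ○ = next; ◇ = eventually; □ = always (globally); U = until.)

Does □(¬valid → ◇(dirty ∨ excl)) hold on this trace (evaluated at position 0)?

¬valid → ◇(dirty ∨ excl) must hold at every position from 0 onward. It fails at position 3, so □(¬valid → ◇(dirty ∨ excl)) is false.
Positions where ¬valid holds: 0, 3, 4.
Check ◇(dirty ∨ excl) at each: 0→ok, 3→fails, 4→fails.

Does not hold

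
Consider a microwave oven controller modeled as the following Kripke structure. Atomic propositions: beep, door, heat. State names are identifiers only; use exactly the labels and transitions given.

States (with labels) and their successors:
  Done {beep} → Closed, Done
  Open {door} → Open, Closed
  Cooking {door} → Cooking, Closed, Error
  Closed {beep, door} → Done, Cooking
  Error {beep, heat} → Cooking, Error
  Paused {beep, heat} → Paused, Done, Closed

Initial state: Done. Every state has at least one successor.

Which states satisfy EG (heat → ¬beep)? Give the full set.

States satisfying heat → ¬beep: {Done, Open, Cooking, Closed}.
States satisfying EG (heat → ¬beep): {Done, Open, Cooking, Closed}.

{Done, Open, Cooking, Closed}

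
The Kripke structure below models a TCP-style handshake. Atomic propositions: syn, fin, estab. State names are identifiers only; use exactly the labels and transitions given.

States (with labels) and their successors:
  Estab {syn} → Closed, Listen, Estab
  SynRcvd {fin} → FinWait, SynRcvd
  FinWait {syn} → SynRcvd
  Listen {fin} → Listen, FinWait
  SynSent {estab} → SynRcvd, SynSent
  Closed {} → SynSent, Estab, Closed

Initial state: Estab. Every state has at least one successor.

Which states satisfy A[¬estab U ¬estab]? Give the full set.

{Estab, SynRcvd, FinWait, Listen, Closed}

States satisfying ¬estab: {Estab, SynRcvd, FinWait, Listen, Closed}.
States satisfying A[¬estab U ¬estab]: {Estab, SynRcvd, FinWait, Listen, Closed}.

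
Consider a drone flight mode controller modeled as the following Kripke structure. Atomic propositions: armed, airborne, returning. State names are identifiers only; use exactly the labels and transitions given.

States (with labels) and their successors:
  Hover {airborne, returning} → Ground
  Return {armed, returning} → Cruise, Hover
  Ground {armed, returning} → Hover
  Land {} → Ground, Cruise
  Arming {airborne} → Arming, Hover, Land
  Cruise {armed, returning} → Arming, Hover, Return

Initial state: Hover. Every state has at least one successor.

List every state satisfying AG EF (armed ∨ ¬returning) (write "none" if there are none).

States satisfying EF (armed ∨ ¬returning): {Hover, Return, Ground, Land, Arming, Cruise}.
States satisfying AG EF (armed ∨ ¬returning): {Hover, Return, Ground, Land, Arming, Cruise}.

{Hover, Return, Ground, Land, Arming, Cruise}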